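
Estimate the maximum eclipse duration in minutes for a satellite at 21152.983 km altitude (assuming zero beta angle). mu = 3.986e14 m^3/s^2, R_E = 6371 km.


r = 27523.9830 km
T = 757.4028 min
Eclipse fraction = arcsin(R_E/r)/pi = arcsin(6371.0000/27523.9830)/pi
= arcsin(0.2314709)/pi = 0.07435379
Eclipse duration = 0.07435379 * 757.4028 = 56.3158 min

56.3158 minutes


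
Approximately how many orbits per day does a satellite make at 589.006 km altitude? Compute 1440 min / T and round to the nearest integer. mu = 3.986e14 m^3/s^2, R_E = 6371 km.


r = 6.960006e+06 m
T = 2*pi*sqrt(r^3/mu) = 5778.6400 s = 96.3107 min
revs/day = 1440 / 96.3107 = 14.9516
Rounded: 15 revolutions per day

15 revolutions per day


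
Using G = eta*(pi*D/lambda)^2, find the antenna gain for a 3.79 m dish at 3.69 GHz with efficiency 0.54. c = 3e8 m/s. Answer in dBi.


lambda = c/f = 3e8 / 3.69e+09 = 0.08130081 m
G = eta*(pi*D/lambda)^2 = 0.54*(pi*3.79/0.08130081)^2
G = 11581.9623 (linear)
G = 10*log10(11581.9623) = 40.6378 dBi

40.6378 dBi


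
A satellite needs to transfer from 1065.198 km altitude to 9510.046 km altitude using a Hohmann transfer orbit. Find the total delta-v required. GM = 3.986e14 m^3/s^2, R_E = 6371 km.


r1 = 7436.1980 km = 7.436198e+06 m
r2 = 15881.0460 km = 1.5881046e+07 m
dv1 = sqrt(mu/r1)*(sqrt(2*r2/(r1+r2)) - 1) = 1223.5581 m/s
dv2 = sqrt(mu/r2)*(1 - sqrt(2*r1/(r1+r2))) = 1008.7861 m/s
total dv = |dv1| + |dv2| = 1223.5581 + 1008.7861 = 2232.3443 m/s = 2.2323 km/s

2.2323 km/s


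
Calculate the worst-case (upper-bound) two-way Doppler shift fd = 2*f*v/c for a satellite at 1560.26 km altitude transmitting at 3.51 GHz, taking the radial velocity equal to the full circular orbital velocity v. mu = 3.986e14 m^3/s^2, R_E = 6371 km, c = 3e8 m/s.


r = 7.93126e+06 m
v = sqrt(mu/r) = 7089.2053 m/s (worst-case radial velocity)
f = 3.51 GHz = 3.51e+09 Hz
fd = 2*f*v/c = 2*3.51e+09*7089.2053/3.0e+08
fd = 165887.4041 Hz

165887.4041 Hz


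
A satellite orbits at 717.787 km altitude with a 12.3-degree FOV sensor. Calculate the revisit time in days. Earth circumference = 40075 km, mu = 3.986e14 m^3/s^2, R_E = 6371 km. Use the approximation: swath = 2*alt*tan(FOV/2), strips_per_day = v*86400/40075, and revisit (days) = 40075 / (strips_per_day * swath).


swath = 2*717.787*tan(0.1073377) = 154.6858 km
v = sqrt(mu/r) = 7498.6431 m/s = 7.4986 km/s
strips/day = v*86400/40075 = 7.4986*86400/40075 = 16.1668
coverage/day = strips * swath = 16.1668 * 154.6858 = 2500.7677 km
revisit = 40075 / 2500.7677 = 16.0251 days

16.0251 days


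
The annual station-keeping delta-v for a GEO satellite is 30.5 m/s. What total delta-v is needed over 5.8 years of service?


dV = rate * years = 30.5 * 5.8
dV = 176.9000 m/s

176.9000 m/s


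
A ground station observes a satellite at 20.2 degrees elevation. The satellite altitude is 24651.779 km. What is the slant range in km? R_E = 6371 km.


h = 24651.779 km, el = 20.2 deg
d = -R_E*sin(el) + sqrt((R_E*sin(el))^2 + 2*R_E*h + h^2)
d = -6371.0000*sin(0.3525565) + sqrt((6371.0000*0.3452982)^2 + 2*6371.0000*24651.779 + 24651.779^2)
d = 28241.2404 km

28241.2404 km


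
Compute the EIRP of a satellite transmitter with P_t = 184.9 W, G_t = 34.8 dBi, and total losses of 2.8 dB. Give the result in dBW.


Pt = 184.9 W = 22.6694 dBW
EIRP = Pt_dBW + Gt - losses = 22.6694 + 34.8 - 2.8 = 54.6694 dBW

54.6694 dBW


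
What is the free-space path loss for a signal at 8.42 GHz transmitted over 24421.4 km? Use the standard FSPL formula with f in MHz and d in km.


f = 8.42 GHz = 8420.0000 MHz
d = 24421.4 km
FSPL = 32.44 + 20*log10(8420.0000) + 20*log10(24421.4)
FSPL = 32.44 + 78.5062 + 87.7554
FSPL = 198.7017 dB

198.7017 dB


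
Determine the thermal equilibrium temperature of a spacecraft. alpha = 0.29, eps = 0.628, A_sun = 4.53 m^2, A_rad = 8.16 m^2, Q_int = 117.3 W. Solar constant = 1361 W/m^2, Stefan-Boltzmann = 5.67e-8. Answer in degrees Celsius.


Numerator = alpha*S*A_sun + Q_int = 0.29*1361*4.53 + 117.3 = 1905.2457 W
Denominator = eps*sigma*A_rad = 0.628*5.67e-8*8.16 = 2.9055802e-07 W/K^4
T^4 = 6.5571954e+09 K^4
T = 284.5637 K = 11.4137 C

11.4137 degrees Celsius


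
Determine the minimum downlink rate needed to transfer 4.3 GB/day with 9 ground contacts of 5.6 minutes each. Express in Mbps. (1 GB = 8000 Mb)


total contact time = 9 * 5.6 * 60 = 3024.0000 s
data = 4.3 GB = 34400.0000 Mb
rate = 34400.0000 / 3024.0000 = 11.3757 Mbps

11.3757 Mbps


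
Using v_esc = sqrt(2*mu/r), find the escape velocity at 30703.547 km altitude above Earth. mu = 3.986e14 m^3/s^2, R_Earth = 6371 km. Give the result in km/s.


r = 6371.0 + 30703.547 = 37074.5470 km = 3.7074547e+07 m
v_esc = sqrt(2*mu/r) = sqrt(2*3.986e14 / 3.7074547e+07)
v_esc = 4637.0921 m/s = 4.6371 km/s

4.6371 km/s


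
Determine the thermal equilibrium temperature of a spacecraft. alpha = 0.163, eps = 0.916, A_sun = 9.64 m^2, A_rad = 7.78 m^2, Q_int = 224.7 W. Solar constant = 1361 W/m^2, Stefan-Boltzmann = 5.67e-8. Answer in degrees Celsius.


Numerator = alpha*S*A_sun + Q_int = 0.163*1361*9.64 + 224.7 = 2363.2665 W
Denominator = eps*sigma*A_rad = 0.916*5.67e-8*7.78 = 4.0407142e-07 W/K^4
T^4 = 5.8486357e+09 K^4
T = 276.5436 K = 3.3936 C

3.3936 degrees Celsius


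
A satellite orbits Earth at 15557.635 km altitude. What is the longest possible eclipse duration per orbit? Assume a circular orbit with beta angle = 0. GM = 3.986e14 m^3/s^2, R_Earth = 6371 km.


r = 21928.6350 km
T = 538.6137 min
Eclipse fraction = arcsin(R_E/r)/pi = arcsin(6371.0000/21928.6350)/pi
= arcsin(0.2905334)/pi = 0.09383272
Eclipse duration = 0.09383272 * 538.6137 = 50.5396 min

50.5396 minutes


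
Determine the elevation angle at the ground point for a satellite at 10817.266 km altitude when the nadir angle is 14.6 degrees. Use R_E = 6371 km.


r = R_E + alt = 17188.2660 km
Law of sines in the satellite / Earth-center / ground-point triangle:
  sin(nadir)/R_E = sin(90 + el)/r  =>  cos(el) = (r/R_E)*sin(nadir)
cos(el) = (17188.2660 / 6371.0000) * sin(14.6 deg) = 0.6800557
el = arccos(0.6800557) = 47.1520 deg
(Earth-central angle = 90 - nadir - el = 28.2480 deg)

47.1520 degrees


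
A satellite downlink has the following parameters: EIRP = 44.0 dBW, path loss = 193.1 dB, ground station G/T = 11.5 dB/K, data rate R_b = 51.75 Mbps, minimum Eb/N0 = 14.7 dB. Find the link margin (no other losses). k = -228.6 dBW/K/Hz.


C/N0 = EIRP - FSPL + G/T - k = 44.0 - 193.1 + 11.5 - (-228.6)
C/N0 = 91.0000 dB-Hz
R_b = 51.75 Mbps = 5.175e+07 bps -> 10*log10(R_b) = 77.1391 dB-Hz
Eb/N0 = C/N0 - 10*log10(R_b) = 91.0000 - 77.1391 = 13.8609 dB
Margin = Eb/N0 - Eb/N0_req = 13.8609 - 14.7 = -0.8391035 dB (negative margin: link does not close)

-0.8391 dB


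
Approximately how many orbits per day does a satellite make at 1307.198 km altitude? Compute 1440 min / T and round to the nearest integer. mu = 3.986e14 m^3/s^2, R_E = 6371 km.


r = 7.678198e+06 m
T = 2*pi*sqrt(r^3/mu) = 6695.7647 s = 111.5961 min
revs/day = 1440 / 111.5961 = 12.9037
Rounded: 13 revolutions per day

13 revolutions per day


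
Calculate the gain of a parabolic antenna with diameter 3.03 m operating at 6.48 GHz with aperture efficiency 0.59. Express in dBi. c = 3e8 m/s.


lambda = c/f = 3e8 / 6.48e+09 = 0.0462963 m
G = eta*(pi*D/lambda)^2 = 0.59*(pi*3.03/0.0462963)^2
G = 24942.7605 (linear)
G = 10*log10(24942.7605) = 43.9694 dBi

43.9694 dBi


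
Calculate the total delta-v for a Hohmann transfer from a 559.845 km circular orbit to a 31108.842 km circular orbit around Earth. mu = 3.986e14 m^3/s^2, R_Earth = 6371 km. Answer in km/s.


r1 = 6930.8450 km = 6.930845e+06 m
r2 = 37479.8420 km = 3.7479842e+07 m
dv1 = sqrt(mu/r1)*(sqrt(2*r2/(r1+r2)) - 1) = 2268.8803 m/s
dv2 = sqrt(mu/r2)*(1 - sqrt(2*r1/(r1+r2))) = 1439.2023 m/s
total dv = |dv1| + |dv2| = 2268.8803 + 1439.2023 = 3708.0826 m/s = 3.7081 km/s

3.7081 km/s


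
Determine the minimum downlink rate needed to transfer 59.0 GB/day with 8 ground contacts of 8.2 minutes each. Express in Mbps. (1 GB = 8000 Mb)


total contact time = 8 * 8.2 * 60 = 3936.0000 s
data = 59.0 GB = 472000.0000 Mb
rate = 472000.0000 / 3936.0000 = 119.9187 Mbps

119.9187 Mbps


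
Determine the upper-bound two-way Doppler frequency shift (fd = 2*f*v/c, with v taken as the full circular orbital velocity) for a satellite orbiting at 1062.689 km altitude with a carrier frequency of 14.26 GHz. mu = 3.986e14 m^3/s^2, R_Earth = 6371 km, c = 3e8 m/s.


r = 7.433689e+06 m
v = sqrt(mu/r) = 7322.6193 m/s (worst-case radial velocity)
f = 14.26 GHz = 1.426e+10 Hz
fd = 2*f*v/c = 2*1.426e+10*7322.6193/3.0e+08
fd = 696137.0039 Hz

696137.0039 Hz


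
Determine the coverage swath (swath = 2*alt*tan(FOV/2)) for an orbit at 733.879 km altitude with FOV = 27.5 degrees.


FOV = 27.5 deg = 0.4799655 rad
swath = 2 * alt * tan(FOV/2) = 2 * 733.879 * tan(0.2399828)
swath = 2 * 733.879 * 0.2446984
swath = 359.1581 km

359.1581 km


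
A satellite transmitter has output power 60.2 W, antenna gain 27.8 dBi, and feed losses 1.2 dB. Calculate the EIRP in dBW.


Pt = 60.2 W = 17.7960 dBW
EIRP = Pt_dBW + Gt - losses = 17.7960 + 27.8 - 1.2 = 44.3960 dBW

44.3960 dBW


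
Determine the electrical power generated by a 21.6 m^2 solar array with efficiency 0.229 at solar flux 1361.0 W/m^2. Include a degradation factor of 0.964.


P = area * eta * S * degradation
P = 21.6 * 0.229 * 1361.0 * 0.964
P = 6489.6966 W

6489.6966 W


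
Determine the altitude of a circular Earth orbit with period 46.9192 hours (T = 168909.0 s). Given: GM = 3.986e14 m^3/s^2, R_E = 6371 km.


T = 168909.0 s
r = (mu*T^2/(4*pi^2))^(1/3) = (3.986e14 * 168909.0^2 / (4*pi^2))^(1/3)
r = 6.604314e+07 m = 66043.1399 km
alt = r - R_E = 66043.1399 - 6371 = 59672.1399 km

59672.1399 km


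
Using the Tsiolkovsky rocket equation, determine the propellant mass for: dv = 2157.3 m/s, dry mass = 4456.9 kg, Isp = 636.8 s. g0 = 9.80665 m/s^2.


ve = Isp * g0 = 636.8 * 9.80665 = 6244.874720 m/s
mass ratio = exp(dv/ve) = exp(2157.3/6244.874720) = 1.41262727
m_prop = m_dry * (mr - 1) = 4456.9 * (1.41262727 - 1)
m_prop = 1839.0385 kg

1839.0385 kg


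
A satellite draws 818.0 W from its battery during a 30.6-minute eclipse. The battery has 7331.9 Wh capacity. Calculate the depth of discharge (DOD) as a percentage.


E_used = P * t / 60 = 818.0 * 30.6 / 60 = 417.1800 Wh
DOD = E_used / E_total * 100 = 417.1800 / 7331.9 * 100
DOD = 5.6899 %

5.6899 %


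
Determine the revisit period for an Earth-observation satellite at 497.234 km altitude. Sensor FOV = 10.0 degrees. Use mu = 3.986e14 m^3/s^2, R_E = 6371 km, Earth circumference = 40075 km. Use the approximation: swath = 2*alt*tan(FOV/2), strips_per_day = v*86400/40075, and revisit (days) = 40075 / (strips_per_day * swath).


swath = 2*497.234*tan(0.08726646) = 87.0047 km
v = sqrt(mu/r) = 7618.0901 m/s = 7.6181 km/s
strips/day = v*86400/40075 = 7.6181*86400/40075 = 16.4243
coverage/day = strips * swath = 16.4243 * 87.0047 = 1428.9891 km
revisit = 40075 / 1428.9891 = 28.0443 days

28.0443 days


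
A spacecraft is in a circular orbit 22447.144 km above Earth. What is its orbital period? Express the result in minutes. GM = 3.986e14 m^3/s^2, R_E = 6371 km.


r = 28818.1440 km = 2.8818144e+07 m
T = 2*pi*sqrt(r^3/mu) = 2*pi*sqrt(2.3933049e+22 / 3.986e14)
T = 48686.6880 s = 811.4448 min

811.4448 minutes


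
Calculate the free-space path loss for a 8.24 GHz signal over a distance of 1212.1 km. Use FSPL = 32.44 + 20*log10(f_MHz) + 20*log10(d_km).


f = 8.24 GHz = 8240.0000 MHz
d = 1212.1 km
FSPL = 32.44 + 20*log10(8240.0000) + 20*log10(1212.1)
FSPL = 32.44 + 78.3185 + 61.6708
FSPL = 172.4293 dB

172.4293 dB


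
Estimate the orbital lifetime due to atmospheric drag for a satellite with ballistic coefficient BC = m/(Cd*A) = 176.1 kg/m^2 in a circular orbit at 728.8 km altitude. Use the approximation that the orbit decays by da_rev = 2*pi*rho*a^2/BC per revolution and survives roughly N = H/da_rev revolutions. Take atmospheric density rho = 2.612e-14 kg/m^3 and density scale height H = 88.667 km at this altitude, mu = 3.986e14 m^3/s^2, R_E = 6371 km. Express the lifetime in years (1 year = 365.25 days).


a = R_E + alt = 7099.8000 km = 7.0998e+06 m
da_rev = 2*pi*rho*a^2/BC = 2*pi*2.612e-14*(7.0998e+06)^2/176.1 = 0.0469770688 m per revolution
N = H/da_rev = 88667.0000 m / 0.0469770688 m = 1.8874528e+06 revolutions
P = 2*pi*sqrt(a^3/mu) = 5953.6102 s
lifetime = N*P = 1.8874528e+06 * 5953.6102 = 1.1237158e+10 s = 130059.7009 days
years = 130059.7009 / 365.25 = 356.0841 years

356.0841 years


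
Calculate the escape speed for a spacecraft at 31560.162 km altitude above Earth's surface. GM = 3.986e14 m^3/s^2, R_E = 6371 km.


r = 6371.0 + 31560.162 = 37931.1620 km = 3.7931162e+07 m
v_esc = sqrt(2*mu/r) = sqrt(2*3.986e14 / 3.7931162e+07)
v_esc = 4584.4324 m/s = 4.5844 km/s

4.5844 km/s


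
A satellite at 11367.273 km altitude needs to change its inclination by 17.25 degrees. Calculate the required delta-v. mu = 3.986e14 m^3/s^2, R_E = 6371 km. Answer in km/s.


r = 17738.2730 km = 1.7738273e+07 m
V = sqrt(mu/r) = 4740.3781 m/s
di = 17.25 deg = 0.3010693 rad
dV = 2*V*sin(di/2) = 2*4740.3781*sin(0.1505346)
dV = 1421.7982 m/s = 1.4218 km/s

1.4218 km/s


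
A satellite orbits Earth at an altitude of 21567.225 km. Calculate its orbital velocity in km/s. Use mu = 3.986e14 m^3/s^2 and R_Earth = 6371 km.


r = R_E + alt = 6371.0 + 21567.225 = 27938.2250 km = 2.7938225e+07 m
v = sqrt(mu/r) = sqrt(3.986e14 / 2.7938225e+07) = 3777.1936 m/s = 3.7772 km/s

3.7772 km/s


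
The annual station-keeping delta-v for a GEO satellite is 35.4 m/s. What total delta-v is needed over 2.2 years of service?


dV = rate * years = 35.4 * 2.2
dV = 77.8800 m/s

77.8800 m/s


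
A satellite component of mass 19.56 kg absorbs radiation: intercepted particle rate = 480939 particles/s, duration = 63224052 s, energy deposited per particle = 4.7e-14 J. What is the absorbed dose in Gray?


Total energy deposited = rate * time * E_per
  = 480939 * 63224052 * 4.7e-14 = 1.4291 J
Dose = E_total / mass = 1.4291 / 19.56
Dose = 0.07306364 Gy

0.0731 Gy


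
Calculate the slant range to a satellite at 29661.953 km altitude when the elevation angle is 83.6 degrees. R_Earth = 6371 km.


h = 29661.953 km, el = 83.6 deg
d = -R_E*sin(el) + sqrt((R_E*sin(el))^2 + 2*R_E*h + h^2)
d = -6371.0000*sin(1.4591) + sqrt((6371.0000*0.9937679)^2 + 2*6371.0000*29661.953 + 29661.953^2)
d = 29694.6586 km

29694.6586 km


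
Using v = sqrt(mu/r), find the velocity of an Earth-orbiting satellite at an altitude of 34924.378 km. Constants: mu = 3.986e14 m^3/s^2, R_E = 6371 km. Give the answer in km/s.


r = R_E + alt = 6371.0 + 34924.378 = 41295.3780 km = 4.1295378e+07 m
v = sqrt(mu/r) = sqrt(3.986e14 / 4.1295378e+07) = 3106.8331 m/s = 3.1068 km/s

3.1068 km/s


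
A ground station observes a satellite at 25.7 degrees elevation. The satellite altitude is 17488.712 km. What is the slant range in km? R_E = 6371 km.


h = 17488.712 km, el = 25.7 deg
d = -R_E*sin(el) + sqrt((R_E*sin(el))^2 + 2*R_E*h + h^2)
d = -6371.0000*sin(0.4485496) + sqrt((6371.0000*0.4336591)^2 + 2*6371.0000*17488.712 + 17488.712^2)
d = 20395.9471 km

20395.9471 km


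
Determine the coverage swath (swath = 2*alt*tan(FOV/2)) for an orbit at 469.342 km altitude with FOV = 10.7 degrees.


FOV = 10.7 deg = 0.1867502 rad
swath = 2 * alt * tan(FOV/2) = 2 * 469.342 * tan(0.09337511)
swath = 2 * 469.342 * 0.09364744
swath = 87.9054 km

87.9054 km


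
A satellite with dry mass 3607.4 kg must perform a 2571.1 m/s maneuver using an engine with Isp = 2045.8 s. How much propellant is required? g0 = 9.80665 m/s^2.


ve = Isp * g0 = 2045.8 * 9.80665 = 20062.444570 m/s
mass ratio = exp(dv/ve) = exp(2571.1/20062.444570) = 1.13672904
m_prop = m_dry * (mr - 1) = 3607.4 * (1.13672904 - 1)
m_prop = 493.2363 kg

493.2363 kg


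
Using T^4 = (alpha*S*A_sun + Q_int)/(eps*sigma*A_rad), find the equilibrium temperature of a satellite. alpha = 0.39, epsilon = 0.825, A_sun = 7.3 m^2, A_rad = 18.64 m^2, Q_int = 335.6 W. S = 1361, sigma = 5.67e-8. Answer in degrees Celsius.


Numerator = alpha*S*A_sun + Q_int = 0.39*1361*7.3 + 335.6 = 4210.3670 W
Denominator = eps*sigma*A_rad = 0.825*5.67e-8*18.64 = 8.719326e-07 W/K^4
T^4 = 4.8287758e+09 K^4
T = 263.6084 K = -9.5416 C

-9.5416 degrees Celsius


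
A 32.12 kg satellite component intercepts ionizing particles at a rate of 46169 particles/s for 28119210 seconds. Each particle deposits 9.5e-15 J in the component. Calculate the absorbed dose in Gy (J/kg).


Total energy deposited = rate * time * E_per
  = 46169 * 28119210 * 9.5e-15 = 0.01233324 J
Dose = E_total / mass = 0.01233324 / 32.12
Dose = 3.8397385e-04 Gy

3.8397e-04 Gy


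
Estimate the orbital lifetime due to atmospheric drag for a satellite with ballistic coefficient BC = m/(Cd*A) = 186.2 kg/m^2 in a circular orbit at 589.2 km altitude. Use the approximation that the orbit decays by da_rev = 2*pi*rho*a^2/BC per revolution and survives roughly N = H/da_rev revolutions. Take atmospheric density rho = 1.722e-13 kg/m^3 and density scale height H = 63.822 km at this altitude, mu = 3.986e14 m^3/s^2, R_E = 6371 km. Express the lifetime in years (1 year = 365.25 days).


a = R_E + alt = 6960.2000 km = 6.9602e+06 m
da_rev = 2*pi*rho*a^2/BC = 2*pi*1.722e-13*(6.9602e+06)^2/186.2 = 0.281498949 m per revolution
N = H/da_rev = 63822.0000 m / 0.281498949 m = 226721.9835 revolutions
P = 2*pi*sqrt(a^3/mu) = 5778.8816 s
lifetime = N*P = 226721.9835 * 5778.8816 = 1.3101995e+09 s = 15164.3462 days
years = 15164.3462 / 365.25 = 41.5177 years

41.5177 years


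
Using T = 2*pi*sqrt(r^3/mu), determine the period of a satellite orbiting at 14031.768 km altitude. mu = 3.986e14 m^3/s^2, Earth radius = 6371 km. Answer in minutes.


r = 20402.7680 km = 2.0402768e+07 m
T = 2*pi*sqrt(r^3/mu) = 2*pi*sqrt(8.4931203e+21 / 3.986e14)
T = 29003.1293 s = 483.3855 min

483.3855 minutes


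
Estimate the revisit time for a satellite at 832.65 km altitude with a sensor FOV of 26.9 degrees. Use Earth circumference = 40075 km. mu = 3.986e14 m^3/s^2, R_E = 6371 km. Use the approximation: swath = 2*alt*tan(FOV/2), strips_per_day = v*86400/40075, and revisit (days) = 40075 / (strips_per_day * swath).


swath = 2*832.65*tan(0.2347468) = 398.2665 km
v = sqrt(mu/r) = 7438.6195 m/s = 7.4386 km/s
strips/day = v*86400/40075 = 7.4386*86400/40075 = 16.0373
coverage/day = strips * swath = 16.0373 * 398.2665 = 6387.1380 km
revisit = 40075 / 6387.1380 = 6.2743 days

6.2743 days


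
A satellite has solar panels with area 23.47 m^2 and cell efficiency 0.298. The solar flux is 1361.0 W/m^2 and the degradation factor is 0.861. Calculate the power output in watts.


P = area * eta * S * degradation
P = 23.47 * 0.298 * 1361.0 * 0.861
P = 8195.7864 W

8195.7864 W


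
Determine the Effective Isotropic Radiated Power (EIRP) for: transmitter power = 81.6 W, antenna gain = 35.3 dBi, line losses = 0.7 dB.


Pt = 81.6 W = 19.1169 dBW
EIRP = Pt_dBW + Gt - losses = 19.1169 + 35.3 - 0.7 = 53.7169 dBW

53.7169 dBW


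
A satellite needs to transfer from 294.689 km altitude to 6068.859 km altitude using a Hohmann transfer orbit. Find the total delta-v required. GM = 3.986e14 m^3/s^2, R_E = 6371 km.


r1 = 6665.6890 km = 6.665689e+06 m
r2 = 12439.8590 km = 1.2439859e+07 m
dv1 = sqrt(mu/r1)*(sqrt(2*r2/(r1+r2)) - 1) = 1091.5131 m/s
dv2 = sqrt(mu/r2)*(1 - sqrt(2*r1/(r1+r2))) = 932.1310 m/s
total dv = |dv1| + |dv2| = 1091.5131 + 932.1310 = 2023.6442 m/s = 2.0236 km/s

2.0236 km/s


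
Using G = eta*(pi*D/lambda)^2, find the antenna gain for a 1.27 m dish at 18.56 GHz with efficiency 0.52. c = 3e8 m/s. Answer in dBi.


lambda = c/f = 3e8 / 1.856e+10 = 0.01616379 m
G = eta*(pi*D/lambda)^2 = 0.52*(pi*1.27/0.01616379)^2
G = 31682.8299 (linear)
G = 10*log10(31682.8299) = 45.0082 dBi

45.0082 dBi


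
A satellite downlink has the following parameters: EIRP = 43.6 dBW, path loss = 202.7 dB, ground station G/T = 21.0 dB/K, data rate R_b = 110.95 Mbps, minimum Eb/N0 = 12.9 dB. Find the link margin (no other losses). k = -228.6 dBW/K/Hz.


C/N0 = EIRP - FSPL + G/T - k = 43.6 - 202.7 + 21.0 - (-228.6)
C/N0 = 90.5000 dB-Hz
R_b = 110.95 Mbps = 1.1095e+08 bps -> 10*log10(R_b) = 80.4513 dB-Hz
Eb/N0 = C/N0 - 10*log10(R_b) = 90.5000 - 80.4513 = 10.0487 dB
Margin = Eb/N0 - Eb/N0_req = 10.0487 - 12.9 = -2.8513 dB (negative margin: link does not close)

-2.8513 dB


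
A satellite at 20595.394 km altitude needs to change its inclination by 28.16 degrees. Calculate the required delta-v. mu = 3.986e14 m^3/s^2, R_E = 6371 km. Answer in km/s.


r = 26966.3940 km = 2.6966394e+07 m
V = sqrt(mu/r) = 3844.6535 m/s
di = 28.16 deg = 0.4914847 rad
dV = 2*V*sin(di/2) = 2*3844.6535*sin(0.2457424)
dV = 1870.6273 m/s = 1.8706 km/s

1.8706 km/s


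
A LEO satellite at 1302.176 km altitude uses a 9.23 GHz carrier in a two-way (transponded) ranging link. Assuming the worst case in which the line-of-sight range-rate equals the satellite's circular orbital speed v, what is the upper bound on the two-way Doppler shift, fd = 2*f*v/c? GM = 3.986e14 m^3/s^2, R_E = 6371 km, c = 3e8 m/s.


r = 7.673176e+06 m
v = sqrt(mu/r) = 7207.4405 m/s (worst-case radial velocity)
f = 9.23 GHz = 9.23e+09 Hz
fd = 2*f*v/c = 2*9.23e+09*7207.4405/3.0e+08
fd = 443497.8403 Hz

443497.8403 Hz


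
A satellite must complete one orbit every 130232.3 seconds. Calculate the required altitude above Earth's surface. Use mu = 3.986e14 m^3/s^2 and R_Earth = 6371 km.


T = 130232.3 s
r = (mu*T^2/(4*pi^2))^(1/3) = (3.986e14 * 130232.3^2 / (4*pi^2))^(1/3)
r = 5.5531362e+07 m = 55531.3621 km
alt = r - R_E = 55531.3621 - 6371 = 49160.3621 km

49160.3621 km


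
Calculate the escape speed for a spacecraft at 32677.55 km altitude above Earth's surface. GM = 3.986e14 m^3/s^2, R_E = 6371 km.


r = 6371.0 + 32677.55 = 39048.5500 km = 3.904855e+07 m
v_esc = sqrt(2*mu/r) = sqrt(2*3.986e14 / 3.904855e+07)
v_esc = 4518.3637 m/s = 4.5184 km/s

4.5184 km/s


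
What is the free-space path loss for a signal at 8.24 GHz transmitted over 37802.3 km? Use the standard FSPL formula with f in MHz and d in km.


f = 8.24 GHz = 8240.0000 MHz
d = 37802.3 km
FSPL = 32.44 + 20*log10(8240.0000) + 20*log10(37802.3)
FSPL = 32.44 + 78.3185 + 91.5504
FSPL = 202.3089 dB

202.3089 dB


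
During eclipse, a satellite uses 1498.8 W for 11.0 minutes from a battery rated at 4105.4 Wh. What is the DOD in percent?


E_used = P * t / 60 = 1498.8 * 11.0 / 60 = 274.7800 Wh
DOD = E_used / E_total * 100 = 274.7800 / 4105.4 * 100
DOD = 6.6931 %

6.6931 %


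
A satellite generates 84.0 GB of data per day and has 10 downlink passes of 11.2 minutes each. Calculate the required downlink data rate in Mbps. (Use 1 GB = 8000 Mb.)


total contact time = 10 * 11.2 * 60 = 6720.0000 s
data = 84.0 GB = 672000.0000 Mb
rate = 672000.0000 / 6720.0000 = 100.0000 Mbps

100.0000 Mbps


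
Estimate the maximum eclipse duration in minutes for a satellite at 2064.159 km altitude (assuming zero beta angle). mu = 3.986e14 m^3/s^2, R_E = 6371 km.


r = 8435.1590 km
T = 128.4990 min
Eclipse fraction = arcsin(R_E/r)/pi = arcsin(6371.0000/8435.1590)/pi
= arcsin(0.755291)/pi = 0.2725045
Eclipse duration = 0.2725045 * 128.4990 = 35.0166 min

35.0166 minutes


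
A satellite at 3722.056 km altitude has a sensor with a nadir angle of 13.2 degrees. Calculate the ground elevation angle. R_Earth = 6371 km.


r = R_E + alt = 10093.0560 km
Law of sines in the satellite / Earth-center / ground-point triangle:
  sin(nadir)/R_E = sin(90 + el)/r  =>  cos(el) = (r/R_E)*sin(nadir)
cos(el) = (10093.0560 / 6371.0000) * sin(13.2 deg) = 0.3617577
el = arccos(0.3617577) = 68.7918 deg
(Earth-central angle = 90 - nadir - el = 8.0082 deg)

68.7918 degrees


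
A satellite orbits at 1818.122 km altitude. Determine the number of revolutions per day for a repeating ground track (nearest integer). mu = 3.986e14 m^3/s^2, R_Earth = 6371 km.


r = 8.189122e+06 m
T = 2*pi*sqrt(r^3/mu) = 7375.0884 s = 122.9181 min
revs/day = 1440 / 122.9181 = 11.7151
Rounded: 12 revolutions per day

12 revolutions per day


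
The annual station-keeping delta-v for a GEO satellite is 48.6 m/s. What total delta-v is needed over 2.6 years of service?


dV = rate * years = 48.6 * 2.6
dV = 126.3600 m/s

126.3600 m/s


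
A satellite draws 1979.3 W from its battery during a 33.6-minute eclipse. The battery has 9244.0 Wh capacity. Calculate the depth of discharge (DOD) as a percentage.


E_used = P * t / 60 = 1979.3 * 33.6 / 60 = 1108.4080 Wh
DOD = E_used / E_total * 100 = 1108.4080 / 9244.0 * 100
DOD = 11.9906 %

11.9906 %


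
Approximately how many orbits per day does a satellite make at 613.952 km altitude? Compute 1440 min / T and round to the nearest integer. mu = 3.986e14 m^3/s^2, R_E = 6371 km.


r = 6.984952e+06 m
T = 2*pi*sqrt(r^3/mu) = 5809.7355 s = 96.8289 min
revs/day = 1440 / 96.8289 = 14.8716
Rounded: 15 revolutions per day

15 revolutions per day


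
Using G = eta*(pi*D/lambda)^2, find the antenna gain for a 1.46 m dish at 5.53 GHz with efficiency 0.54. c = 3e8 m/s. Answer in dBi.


lambda = c/f = 3e8 / 5.53e+09 = 0.05424955 m
G = eta*(pi*D/lambda)^2 = 0.54*(pi*1.46/0.05424955)^2
G = 3860.1748 (linear)
G = 10*log10(3860.1748) = 35.8661 dBi

35.8661 dBi


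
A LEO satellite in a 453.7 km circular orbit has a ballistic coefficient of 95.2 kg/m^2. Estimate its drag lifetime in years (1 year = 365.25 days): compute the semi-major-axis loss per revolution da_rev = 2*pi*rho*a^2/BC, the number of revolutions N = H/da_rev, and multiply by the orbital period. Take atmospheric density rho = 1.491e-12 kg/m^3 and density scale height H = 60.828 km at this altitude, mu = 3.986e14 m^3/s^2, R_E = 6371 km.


a = R_E + alt = 6824.7000 km = 6.8247e+06 m
da_rev = 2*pi*rho*a^2/BC = 2*pi*1.491e-12*(6.8247e+06)^2/95.2 = 4.583399 m per revolution
N = H/da_rev = 60828.0000 m / 4.583399 m = 13271.3726 revolutions
P = 2*pi*sqrt(a^3/mu) = 5610.9522 s
lifetime = N*P = 13271.3726 * 5610.9522 = 7.4465037e+07 s = 861.8639 days
years = 861.8639 / 365.25 = 2.3597 years

2.3597 years


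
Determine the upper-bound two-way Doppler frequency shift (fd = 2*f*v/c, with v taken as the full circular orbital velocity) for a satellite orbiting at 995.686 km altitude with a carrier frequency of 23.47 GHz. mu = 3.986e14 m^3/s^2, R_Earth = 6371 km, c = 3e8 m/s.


r = 7.366686e+06 m
v = sqrt(mu/r) = 7355.8450 m/s (worst-case radial velocity)
f = 23.47 GHz = 2.347e+10 Hz
fd = 2*f*v/c = 2*2.347e+10*7355.8450/3.0e+08
fd = 1.1509445e+06 Hz

1.1509e+06 Hz


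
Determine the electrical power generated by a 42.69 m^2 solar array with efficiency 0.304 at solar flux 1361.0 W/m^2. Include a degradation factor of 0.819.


P = area * eta * S * degradation
P = 42.69 * 0.304 * 1361.0 * 0.819
P = 14465.7770 W

14465.7770 W


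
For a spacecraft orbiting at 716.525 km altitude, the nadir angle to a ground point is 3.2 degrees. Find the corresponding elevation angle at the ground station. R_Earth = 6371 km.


r = R_E + alt = 7087.5250 km
Law of sines in the satellite / Earth-center / ground-point triangle:
  sin(nadir)/R_E = sin(90 + el)/r  =>  cos(el) = (r/R_E)*sin(nadir)
cos(el) = (7087.5250 / 6371.0000) * sin(3.2 deg) = 0.06209956
el = arccos(0.06209956) = 86.4397 deg
(Earth-central angle = 90 - nadir - el = 0.3603337 deg)

86.4397 degrees


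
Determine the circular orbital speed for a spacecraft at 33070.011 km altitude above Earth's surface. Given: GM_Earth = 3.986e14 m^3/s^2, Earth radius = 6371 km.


r = R_E + alt = 6371.0 + 33070.011 = 39441.0110 km = 3.9441011e+07 m
v = sqrt(mu/r) = sqrt(3.986e14 / 3.9441011e+07) = 3179.0300 m/s = 3.1790 km/s

3.1790 km/s


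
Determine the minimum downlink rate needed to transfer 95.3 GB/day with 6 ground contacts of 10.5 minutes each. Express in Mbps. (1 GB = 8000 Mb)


total contact time = 6 * 10.5 * 60 = 3780.0000 s
data = 95.3 GB = 762400.0000 Mb
rate = 762400.0000 / 3780.0000 = 201.6931 Mbps

201.6931 Mbps


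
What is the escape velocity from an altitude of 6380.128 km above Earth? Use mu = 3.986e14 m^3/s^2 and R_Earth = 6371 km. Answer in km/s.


r = 6371.0 + 6380.128 = 12751.1280 km = 1.2751128e+07 m
v_esc = sqrt(2*mu/r) = sqrt(2*3.986e14 / 1.2751128e+07)
v_esc = 7906.9564 m/s = 7.9070 km/s

7.9070 km/s


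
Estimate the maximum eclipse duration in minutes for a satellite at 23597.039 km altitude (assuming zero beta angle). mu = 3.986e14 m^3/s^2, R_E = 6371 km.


r = 29968.0390 km
T = 860.4932 min
Eclipse fraction = arcsin(R_E/r)/pi = arcsin(6371.0000/29968.0390)/pi
= arcsin(0.2125932)/pi = 0.0681909
Eclipse duration = 0.0681909 * 860.4932 = 58.6778 min

58.6778 minutes


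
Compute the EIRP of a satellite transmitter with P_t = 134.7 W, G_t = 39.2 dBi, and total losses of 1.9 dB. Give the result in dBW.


Pt = 134.7 W = 21.2937 dBW
EIRP = Pt_dBW + Gt - losses = 21.2937 + 39.2 - 1.9 = 58.5937 dBW

58.5937 dBW


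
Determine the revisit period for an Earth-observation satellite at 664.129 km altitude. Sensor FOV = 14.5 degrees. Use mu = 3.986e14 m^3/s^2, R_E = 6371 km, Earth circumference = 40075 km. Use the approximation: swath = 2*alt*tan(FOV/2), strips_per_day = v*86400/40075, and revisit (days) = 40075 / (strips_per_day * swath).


swath = 2*664.129*tan(0.1265364) = 168.9758 km
v = sqrt(mu/r) = 7527.1854 m/s = 7.5272 km/s
strips/day = v*86400/40075 = 7.5272*86400/40075 = 16.2283
coverage/day = strips * swath = 16.2283 * 168.9758 = 2742.1881 km
revisit = 40075 / 2742.1881 = 14.6142 days

14.6142 days


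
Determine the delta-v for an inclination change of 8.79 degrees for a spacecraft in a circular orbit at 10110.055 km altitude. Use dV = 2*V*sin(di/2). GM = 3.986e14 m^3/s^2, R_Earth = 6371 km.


r = 16481.0550 km = 1.6481055e+07 m
V = sqrt(mu/r) = 4917.8598 m/s
di = 8.79 deg = 0.1534144 rad
dV = 2*V*sin(di/2) = 2*4917.8598*sin(0.07670722)
dV = 753.7310 m/s = 0.753731 km/s

0.7537 km/s


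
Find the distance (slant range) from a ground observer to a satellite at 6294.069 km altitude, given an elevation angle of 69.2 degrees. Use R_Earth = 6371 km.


h = 6294.069 km, el = 69.2 deg
d = -R_E*sin(el) + sqrt((R_E*sin(el))^2 + 2*R_E*h + h^2)
d = -6371.0000*sin(1.2078) + sqrt((6371.0000*0.9348257)^2 + 2*6371.0000*6294.069 + 6294.069^2)
d = 6505.5891 km

6505.5891 km


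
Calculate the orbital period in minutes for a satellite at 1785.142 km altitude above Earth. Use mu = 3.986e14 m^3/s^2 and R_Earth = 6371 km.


r = 8156.1420 km = 8.156142e+06 m
T = 2*pi*sqrt(r^3/mu) = 2*pi*sqrt(5.425682e+20 / 3.986e14)
T = 7330.5809 s = 122.1763 min

122.1763 minutes


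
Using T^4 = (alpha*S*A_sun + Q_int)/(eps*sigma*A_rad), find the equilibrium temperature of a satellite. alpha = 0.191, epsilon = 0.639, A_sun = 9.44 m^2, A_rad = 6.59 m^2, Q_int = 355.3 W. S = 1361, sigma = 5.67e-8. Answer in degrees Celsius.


Numerator = alpha*S*A_sun + Q_int = 0.191*1361*9.44 + 355.3 = 2809.2374 W
Denominator = eps*sigma*A_rad = 0.639*5.67e-8*6.59 = 2.3876427e-07 W/K^4
T^4 = 1.1765736e+10 K^4
T = 329.3478 K = 56.1978 C

56.1978 degrees Celsius


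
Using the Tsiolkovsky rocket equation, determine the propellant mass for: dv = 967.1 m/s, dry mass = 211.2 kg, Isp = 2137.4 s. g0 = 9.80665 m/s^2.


ve = Isp * g0 = 2137.4 * 9.80665 = 20960.733710 m/s
mass ratio = exp(dv/ve) = exp(967.1/20960.733710) = 1.04721960
m_prop = m_dry * (mr - 1) = 211.2 * (1.04721960 - 1)
m_prop = 9.9728 kg

9.9728 kg


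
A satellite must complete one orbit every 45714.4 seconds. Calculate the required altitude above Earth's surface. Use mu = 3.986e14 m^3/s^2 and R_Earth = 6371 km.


T = 45714.4 s
r = (mu*T^2/(4*pi^2))^(1/3) = (3.986e14 * 45714.4^2 / (4*pi^2))^(1/3)
r = 2.7632989e+07 m = 27632.9893 km
alt = r - R_E = 27632.9893 - 6371 = 21261.9893 km

21261.9893 km


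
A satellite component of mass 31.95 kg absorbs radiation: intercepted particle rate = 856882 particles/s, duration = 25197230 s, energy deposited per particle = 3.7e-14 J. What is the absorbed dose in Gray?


Total energy deposited = rate * time * E_per
  = 856882 * 25197230 * 3.7e-14 = 0.798869 J
Dose = E_total / mass = 0.798869 / 31.95
Dose = 0.02500372 Gy

0.0250 Gy


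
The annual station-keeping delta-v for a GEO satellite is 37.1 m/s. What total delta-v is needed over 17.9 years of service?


dV = rate * years = 37.1 * 17.9
dV = 664.0900 m/s

664.0900 m/s


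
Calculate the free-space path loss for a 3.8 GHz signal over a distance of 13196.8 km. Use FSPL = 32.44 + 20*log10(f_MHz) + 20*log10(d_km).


f = 3.8 GHz = 3800.0000 MHz
d = 13196.8 km
FSPL = 32.44 + 20*log10(3800.0000) + 20*log10(13196.8)
FSPL = 32.44 + 71.5957 + 82.4094
FSPL = 186.4450 dB

186.4450 dB


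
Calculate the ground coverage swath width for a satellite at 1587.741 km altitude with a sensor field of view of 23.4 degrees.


FOV = 23.4 deg = 0.408407 rad
swath = 2 * alt * tan(FOV/2) = 2 * 1587.741 * tan(0.2042035)
swath = 2 * 1587.741 * 0.20709
swath = 657.6107 km

657.6107 km


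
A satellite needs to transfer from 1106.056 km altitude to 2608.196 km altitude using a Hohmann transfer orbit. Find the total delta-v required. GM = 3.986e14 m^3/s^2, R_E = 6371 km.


r1 = 7477.0560 km = 7.477056e+06 m
r2 = 8979.1960 km = 8.979196e+06 m
dv1 = sqrt(mu/r1)*(sqrt(2*r2/(r1+r2)) - 1) = 325.9606 m/s
dv2 = sqrt(mu/r2)*(1 - sqrt(2*r1/(r1+r2))) = 311.3635 m/s
total dv = |dv1| + |dv2| = 325.9606 + 311.3635 = 637.3241 m/s = 0.6373241 km/s

0.6373 km/s


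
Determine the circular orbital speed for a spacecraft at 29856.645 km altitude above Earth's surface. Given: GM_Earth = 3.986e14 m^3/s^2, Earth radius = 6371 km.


r = R_E + alt = 6371.0 + 29856.645 = 36227.6450 km = 3.6227645e+07 m
v = sqrt(mu/r) = sqrt(3.986e14 / 3.6227645e+07) = 3317.0239 m/s = 3.3170 km/s

3.3170 km/s


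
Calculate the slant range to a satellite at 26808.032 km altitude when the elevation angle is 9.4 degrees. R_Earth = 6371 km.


h = 26808.032 km, el = 9.4 deg
d = -R_E*sin(el) + sqrt((R_E*sin(el))^2 + 2*R_E*h + h^2)
d = -6371.0000*sin(0.1640609) + sqrt((6371.0000*0.163326)^2 + 2*6371.0000*26808.032 + 26808.032^2)
d = 31537.6833 km

31537.6833 km


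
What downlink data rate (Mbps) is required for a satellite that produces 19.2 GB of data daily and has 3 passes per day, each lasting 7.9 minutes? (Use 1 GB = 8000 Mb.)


total contact time = 3 * 7.9 * 60 = 1422.0000 s
data = 19.2 GB = 153600.0000 Mb
rate = 153600.0000 / 1422.0000 = 108.0169 Mbps

108.0169 Mbps


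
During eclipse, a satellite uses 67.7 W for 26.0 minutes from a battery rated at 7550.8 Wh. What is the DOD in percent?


E_used = P * t / 60 = 67.7 * 26.0 / 60 = 29.3367 Wh
DOD = E_used / E_total * 100 = 29.3367 / 7550.8 * 100
DOD = 0.388524 %

0.3885 %


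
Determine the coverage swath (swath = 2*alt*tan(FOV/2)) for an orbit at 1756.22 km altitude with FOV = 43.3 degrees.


FOV = 43.3 deg = 0.7557276 rad
swath = 2 * alt * tan(FOV/2) = 2 * 1756.22 * tan(0.3778638)
swath = 2 * 1756.22 * 0.3969378
swath = 1394.2203 km

1394.2203 km


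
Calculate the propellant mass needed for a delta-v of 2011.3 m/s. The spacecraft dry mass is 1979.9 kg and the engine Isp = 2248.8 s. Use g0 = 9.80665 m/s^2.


ve = Isp * g0 = 2248.8 * 9.80665 = 22053.194520 m/s
mass ratio = exp(dv/ve) = exp(2011.3/22053.194520) = 1.09549050
m_prop = m_dry * (mr - 1) = 1979.9 * (1.09549050 - 1)
m_prop = 189.0616 kg

189.0616 kg


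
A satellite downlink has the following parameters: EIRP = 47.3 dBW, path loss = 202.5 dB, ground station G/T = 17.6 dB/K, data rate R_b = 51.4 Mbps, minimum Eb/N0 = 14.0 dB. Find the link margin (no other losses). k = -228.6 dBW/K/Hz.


C/N0 = EIRP - FSPL + G/T - k = 47.3 - 202.5 + 17.6 - (-228.6)
C/N0 = 91.0000 dB-Hz
R_b = 51.4 Mbps = 5.14e+07 bps -> 10*log10(R_b) = 77.1096 dB-Hz
Eb/N0 = C/N0 - 10*log10(R_b) = 91.0000 - 77.1096 = 13.8904 dB
Margin = Eb/N0 - Eb/N0_req = 13.8904 - 14.0 = -0.1096312 dB (negative margin: link does not close)

-0.1096 dB


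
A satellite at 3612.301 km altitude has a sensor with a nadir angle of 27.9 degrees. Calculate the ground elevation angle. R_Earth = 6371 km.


r = R_E + alt = 9983.3010 km
Law of sines in the satellite / Earth-center / ground-point triangle:
  sin(nadir)/R_E = sin(90 + el)/r  =>  cos(el) = (r/R_E)*sin(nadir)
cos(el) = (9983.3010 / 6371.0000) * sin(27.9 deg) = 0.7332419
el = arccos(0.7332419) = 42.8411 deg
(Earth-central angle = 90 - nadir - el = 19.2589 deg)

42.8411 degrees


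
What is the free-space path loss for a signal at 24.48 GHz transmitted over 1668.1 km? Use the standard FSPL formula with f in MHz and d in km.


f = 24.48 GHz = 24480.0000 MHz
d = 1668.1 km
FSPL = 32.44 + 20*log10(24480.0000) + 20*log10(1668.1)
FSPL = 32.44 + 87.7762 + 64.4444
FSPL = 184.6607 dB

184.6607 dB


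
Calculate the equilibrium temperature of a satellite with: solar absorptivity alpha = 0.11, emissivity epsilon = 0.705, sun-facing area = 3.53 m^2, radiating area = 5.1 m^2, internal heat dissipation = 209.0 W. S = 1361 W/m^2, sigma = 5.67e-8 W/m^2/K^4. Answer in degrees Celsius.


Numerator = alpha*S*A_sun + Q_int = 0.11*1361*3.53 + 209.0 = 737.4763 W
Denominator = eps*sigma*A_rad = 0.705*5.67e-8*5.1 = 2.0386485e-07 W/K^4
T^4 = 3.6174765e+09 K^4
T = 245.2457 K = -27.9043 C

-27.9043 degrees Celsius


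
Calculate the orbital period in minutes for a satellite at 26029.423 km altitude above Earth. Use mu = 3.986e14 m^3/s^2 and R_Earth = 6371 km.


r = 32400.4230 km = 3.2400423e+07 m
T = 2*pi*sqrt(r^3/mu) = 2*pi*sqrt(3.4013556e+22 / 3.986e14)
T = 58041.3147 s = 967.3552 min

967.3552 minutes


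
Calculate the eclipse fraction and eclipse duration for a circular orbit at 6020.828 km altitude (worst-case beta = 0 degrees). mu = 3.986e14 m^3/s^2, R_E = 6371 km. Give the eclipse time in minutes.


r = 12391.8280 km
T = 228.8037 min
Eclipse fraction = arcsin(R_E/r)/pi = arcsin(6371.0000/12391.8280)/pi
= arcsin(0.5141292)/pi = 0.1718848
Eclipse duration = 0.1718848 * 228.8037 = 39.3279 min

39.3279 minutes


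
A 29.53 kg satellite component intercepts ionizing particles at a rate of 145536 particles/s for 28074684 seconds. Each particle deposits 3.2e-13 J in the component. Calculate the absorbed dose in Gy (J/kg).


Total energy deposited = rate * time * E_per
  = 145536 * 28074684 * 3.2e-13 = 1.3075 J
Dose = E_total / mass = 1.3075 / 29.53
Dose = 0.04427635 Gy

0.0443 Gy


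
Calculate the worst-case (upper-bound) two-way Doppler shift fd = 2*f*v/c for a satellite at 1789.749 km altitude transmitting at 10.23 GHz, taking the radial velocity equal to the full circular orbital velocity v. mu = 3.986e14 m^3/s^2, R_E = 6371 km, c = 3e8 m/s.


r = 8.160749e+06 m
v = sqrt(mu/r) = 6988.8165 m/s (worst-case radial velocity)
f = 10.23 GHz = 1.023e+10 Hz
fd = 2*f*v/c = 2*1.023e+10*6988.8165/3.0e+08
fd = 476637.2845 Hz

476637.2845 Hz


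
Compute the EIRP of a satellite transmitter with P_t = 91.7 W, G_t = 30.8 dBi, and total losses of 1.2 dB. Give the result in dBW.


Pt = 91.7 W = 19.6237 dBW
EIRP = Pt_dBW + Gt - losses = 19.6237 + 30.8 - 1.2 = 49.2237 dBW

49.2237 dBW


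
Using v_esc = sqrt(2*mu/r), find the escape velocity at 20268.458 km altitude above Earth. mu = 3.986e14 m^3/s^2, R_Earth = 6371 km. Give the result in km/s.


r = 6371.0 + 20268.458 = 26639.4580 km = 2.6639458e+07 m
v_esc = sqrt(2*mu/r) = sqrt(2*3.986e14 / 2.6639458e+07)
v_esc = 5470.4235 m/s = 5.4704 km/s

5.4704 km/s


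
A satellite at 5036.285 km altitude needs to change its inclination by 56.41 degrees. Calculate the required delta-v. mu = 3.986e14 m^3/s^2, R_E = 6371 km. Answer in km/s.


r = 11407.2850 km = 1.1407285e+07 m
V = sqrt(mu/r) = 5911.2251 m/s
di = 56.41 deg = 0.9845402 rad
dV = 2*V*sin(di/2) = 2*5911.2251*sin(0.4922701)
dV = 5587.6172 m/s = 5.5876 km/s

5.5876 km/s


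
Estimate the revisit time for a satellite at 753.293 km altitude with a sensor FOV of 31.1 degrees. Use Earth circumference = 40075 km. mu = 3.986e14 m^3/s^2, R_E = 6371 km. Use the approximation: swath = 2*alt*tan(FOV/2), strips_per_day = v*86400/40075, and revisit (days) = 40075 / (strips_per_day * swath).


swath = 2*753.293*tan(0.2713987) = 419.2295 km
v = sqrt(mu/r) = 7479.9339 m/s = 7.4799 km/s
strips/day = v*86400/40075 = 7.4799*86400/40075 = 16.1264
coverage/day = strips * swath = 16.1264 * 419.2295 = 6760.6707 km
revisit = 40075 / 6760.6707 = 5.9277 days

5.9277 days
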